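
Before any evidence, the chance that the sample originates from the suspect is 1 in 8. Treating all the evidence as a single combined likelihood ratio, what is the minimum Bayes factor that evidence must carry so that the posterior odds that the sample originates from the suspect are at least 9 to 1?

Prior odds = 0.125/0.875 = 1/7.
Target odds = 9.
Required Bayes factor = 9 ÷ (1/7) = 63.

63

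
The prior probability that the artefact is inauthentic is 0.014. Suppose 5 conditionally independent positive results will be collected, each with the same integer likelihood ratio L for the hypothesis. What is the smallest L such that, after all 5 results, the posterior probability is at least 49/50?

6

Prior odds = 0.014/0.986 = 7/493.
Target odds = 0.98/0.02 = 49.
Need L⁵ ≥ 49 ÷ (7/493) = 3451.
5⁵ = 3125 < 3451 ≤ 7776 = 6⁵, so L = 6.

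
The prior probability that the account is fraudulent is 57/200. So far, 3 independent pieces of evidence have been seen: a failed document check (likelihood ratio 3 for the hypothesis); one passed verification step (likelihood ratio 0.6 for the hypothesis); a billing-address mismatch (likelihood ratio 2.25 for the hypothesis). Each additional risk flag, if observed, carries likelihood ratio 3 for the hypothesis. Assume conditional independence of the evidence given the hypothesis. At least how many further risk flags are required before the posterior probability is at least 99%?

Prior odds = 0.285/0.715 = 57/143.
Combined Bayes factor of the evidence already in hand = 3 × 0.6 × 2.25 = 4.05.
Odds after that evidence = (57/143) × 4.05 = 4617/2860.
Target odds = 0.99/0.01 = 99.
Need 3ⁿ ≥ 99 ÷ (4617/2860) = 31460/513.
3³ = 27 falls short of 31460/513 but 3⁴ = 81 reaches it, so n = 4.

4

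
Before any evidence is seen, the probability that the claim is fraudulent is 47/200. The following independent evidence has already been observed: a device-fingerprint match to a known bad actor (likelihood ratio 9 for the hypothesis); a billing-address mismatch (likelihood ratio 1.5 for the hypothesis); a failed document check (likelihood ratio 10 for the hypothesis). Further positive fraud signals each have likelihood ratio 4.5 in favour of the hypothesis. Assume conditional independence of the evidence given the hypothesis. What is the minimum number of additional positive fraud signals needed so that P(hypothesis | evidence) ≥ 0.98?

1

Prior odds = 0.235/0.765 = 47/153.
Combined Bayes factor of the evidence already in hand = 9 × 1.5 × 10 = 135.
Odds after that evidence = (47/153) × 135 = 705/17.
Target odds = 0.98/0.02 = 49.
Need 4.5ⁿ ≥ 49 ÷ (705/17) = 833/705.
4.5¹ = 4.5, which meets the required 833/705; so n = 1.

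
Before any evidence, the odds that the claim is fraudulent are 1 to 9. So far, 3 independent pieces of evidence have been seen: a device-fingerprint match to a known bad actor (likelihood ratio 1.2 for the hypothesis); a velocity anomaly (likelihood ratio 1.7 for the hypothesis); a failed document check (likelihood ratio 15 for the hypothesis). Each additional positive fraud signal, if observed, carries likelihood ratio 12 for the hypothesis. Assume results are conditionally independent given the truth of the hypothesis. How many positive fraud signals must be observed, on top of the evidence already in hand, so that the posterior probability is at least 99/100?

Prior odds = 1/9.
Combined Bayes factor of the evidence already in hand = 1.2 × 1.7 × 15 = 30.6.
Odds after that evidence = (1/9) × 30.6 = 3.4.
Target odds = 0.99/0.01 = 99.
Need 12ⁿ ≥ 99 ÷ 3.4 = 495/17.
12¹ = 12 falls short of 495/17 but 12² = 144 reaches it, so n = 2.

2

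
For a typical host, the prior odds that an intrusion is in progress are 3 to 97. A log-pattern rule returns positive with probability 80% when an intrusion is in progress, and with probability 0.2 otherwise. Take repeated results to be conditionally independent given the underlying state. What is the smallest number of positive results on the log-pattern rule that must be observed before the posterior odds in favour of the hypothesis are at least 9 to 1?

Prior odds = 3/97.
Likelihood ratio of a positive result = 0.8/0.2 = 4.
Target odds = 9.
Need (3/97) × 4ⁿ ≥ 9, i.e. 4ⁿ ≥ 291.
4⁴ = 256 falls short of 291 but 4⁵ = 1024 reaches it, so n = 5.

5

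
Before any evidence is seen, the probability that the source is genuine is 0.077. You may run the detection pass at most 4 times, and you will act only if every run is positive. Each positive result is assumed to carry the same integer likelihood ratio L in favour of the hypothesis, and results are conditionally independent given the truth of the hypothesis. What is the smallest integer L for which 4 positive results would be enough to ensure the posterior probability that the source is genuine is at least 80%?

Prior odds = 0.077/0.923 = 77/923.
Target odds = 0.8/0.2 = 4.
Need L⁴ ≥ 4 ÷ (77/923) = 3692/77.
2⁴ = 16 < 3692/77 ≤ 81 = 3⁴, so L = 3.

3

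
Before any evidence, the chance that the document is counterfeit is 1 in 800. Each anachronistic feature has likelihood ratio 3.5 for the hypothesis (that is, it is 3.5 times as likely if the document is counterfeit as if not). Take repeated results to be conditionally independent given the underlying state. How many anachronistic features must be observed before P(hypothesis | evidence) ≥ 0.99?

Prior odds: 0.00125 ÷ 0.99875 = 1/799.
Likelihood ratio per anachronistic feature = 3.5.
Target posterior odds = 0.99/0.01 = 99.
Need (1/799) × 3.5ⁿ ≥ 99, i.e. 3.5ⁿ ≥ 79101.
3.5⁹ = 40353607/512 falls short of 79101 but 3.5¹⁰ = 282475249/1024 reaches it, so n = 10.

10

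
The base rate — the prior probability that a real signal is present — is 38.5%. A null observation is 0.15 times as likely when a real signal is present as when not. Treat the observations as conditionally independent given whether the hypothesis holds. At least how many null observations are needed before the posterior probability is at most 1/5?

1

Prior odds: 0.385 ÷ 0.615 = 77/123.
Likelihood ratio per null observation = 0.15.
Target posterior odds = 0.2/0.8 = 0.25.
Need (77/123) × 0.15ⁿ ≤ 0.25, i.e. 0.15ⁿ ≤ 123/308.
0.15¹ = 0.15, which is already at or below the required 123/308; so n = 1.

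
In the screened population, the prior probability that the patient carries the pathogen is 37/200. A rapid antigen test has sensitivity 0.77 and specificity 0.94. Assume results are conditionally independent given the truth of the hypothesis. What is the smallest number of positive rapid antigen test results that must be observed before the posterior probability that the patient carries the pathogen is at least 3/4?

Prior odds = 0.185/0.815 = 37/163.
False-positive rate = 1 − 0.94 = 0.06; likelihood ratio of a positive = 0.77/0.06 = 77/6.
Target posterior odds = 0.75/0.25 = 3.
Require (77/6)ⁿ ≥ 3 ÷ (37/163) = 489/37.
(77/6)¹ = 77/6 falls short of 489/37 but (77/6)² = 5929/36 reaches it, so n = 2.

2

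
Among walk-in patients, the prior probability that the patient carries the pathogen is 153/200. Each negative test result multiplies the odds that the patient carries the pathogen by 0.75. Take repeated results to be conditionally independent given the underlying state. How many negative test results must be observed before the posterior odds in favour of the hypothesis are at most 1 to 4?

Prior odds: 0.765 ÷ 0.235 = 153/47.
Likelihood ratio per negative test result = 0.75.
Target odds = 0.25.
Need (153/47) × 0.75ⁿ ≤ 0.25, i.e. 0.75ⁿ ≤ 47/612.
0.75⁸ = 6561/65536 is still above 47/612 but 0.75⁹ = 19683/262144 is at or below it, so n = 9.

9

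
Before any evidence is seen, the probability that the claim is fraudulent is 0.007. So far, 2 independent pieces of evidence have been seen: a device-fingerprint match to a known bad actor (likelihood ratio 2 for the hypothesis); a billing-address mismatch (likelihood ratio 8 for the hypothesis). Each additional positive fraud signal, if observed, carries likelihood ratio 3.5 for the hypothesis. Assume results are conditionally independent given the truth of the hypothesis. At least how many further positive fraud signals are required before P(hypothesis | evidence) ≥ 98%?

Prior odds = 0.007/0.993 = 7/993.
Combined Bayes factor of the evidence already in hand = 2 × 8 = 16.
Odds after that evidence = (7/993) × 16 = 112/993.
Target odds = 0.98/0.02 = 49.
Need 3.5ⁿ ≥ 49 ÷ (112/993) = 434.4375.
3.5⁴ = 150.0625 falls short of 434.4375 but 3.5⁵ = 525.21875 reaches it, so n = 5.

5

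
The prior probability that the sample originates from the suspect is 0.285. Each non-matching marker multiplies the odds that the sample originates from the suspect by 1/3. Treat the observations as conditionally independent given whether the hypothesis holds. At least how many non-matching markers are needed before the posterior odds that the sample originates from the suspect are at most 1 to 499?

5

Prior odds: 0.285 ÷ 0.715 = 57/143.
Likelihood ratio per non-matching marker = 1/3.
Target odds = 1/499.
Require (1/3)ⁿ ≤ 1/499 ÷ (57/143) = 143/28443.
(1/3)⁴ = 1/81 is still above 143/28443 but (1/3)⁵ = 1/243 is at or below it, so n = 5.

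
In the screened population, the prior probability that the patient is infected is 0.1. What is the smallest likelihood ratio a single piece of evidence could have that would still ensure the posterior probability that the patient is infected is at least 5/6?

Prior odds = 0.1/0.9 = 1/9.
Target odds = (5/6)/(1/6) = 5.
Required Bayes factor = 5 ÷ (1/9) = 45.

45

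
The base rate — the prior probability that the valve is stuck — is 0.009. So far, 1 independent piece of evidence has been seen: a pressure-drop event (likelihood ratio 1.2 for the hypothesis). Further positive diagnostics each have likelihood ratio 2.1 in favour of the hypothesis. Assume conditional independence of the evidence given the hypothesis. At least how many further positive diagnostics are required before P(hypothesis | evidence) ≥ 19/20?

11

Prior odds = 0.009/0.991 = 9/991.
Bayes factor of the evidence already in hand = 1.2.
Odds after that evidence = (9/991) × 1.2 = 54/4955.
Target odds = 0.95/0.05 = 19.
Need 2.1ⁿ ≥ 19 ÷ (54/4955) = 94145/54.
2.1¹⁰ ≈1667.99 falls short of 94145/54 but 2.1¹¹ ≈3502.78 reaches it, so n = 11.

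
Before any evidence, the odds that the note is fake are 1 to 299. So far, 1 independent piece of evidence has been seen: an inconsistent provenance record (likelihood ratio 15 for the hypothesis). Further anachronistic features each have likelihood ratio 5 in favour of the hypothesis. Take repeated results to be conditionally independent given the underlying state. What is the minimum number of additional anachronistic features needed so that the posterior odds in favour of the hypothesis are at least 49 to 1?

Prior odds = 1/299.
Bayes factor of the evidence already in hand = 15.
Odds after that evidence = (1/299) × 15 = 15/299.
Target odds = 49.
Need 5ⁿ ≥ 49 ÷ (15/299) = 14651/15.
5⁴ = 625 falls short of 14651/15 but 5⁵ = 3125 reaches it, so n = 5.

5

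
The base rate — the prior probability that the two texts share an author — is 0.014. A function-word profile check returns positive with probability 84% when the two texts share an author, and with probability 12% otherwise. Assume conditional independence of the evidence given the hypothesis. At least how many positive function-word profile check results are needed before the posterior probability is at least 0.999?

6

Prior odds: 0.014 ÷ 0.986 = 7/493.
Likelihood ratio of a positive result = 0.84/0.12 = 7.
Target odds: 0.999 ÷ 0.001 = 999.
Require 7ⁿ ≥ 999 ÷ (7/493) = 492507/7.
7⁵ = 16807 falls short of 492507/7 but 7⁶ = 117649 reaches it, so n = 6.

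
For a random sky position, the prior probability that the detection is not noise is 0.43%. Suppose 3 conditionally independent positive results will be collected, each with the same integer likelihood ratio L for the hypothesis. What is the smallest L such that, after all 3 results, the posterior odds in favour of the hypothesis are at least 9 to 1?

Prior odds = 0.0043/0.9957 = 43/9957.
Target odds = 9.
Need L³ ≥ 9 ÷ (43/9957) = 89613/43.
12³ = 1728 < 89613/43 ≤ 2197 = 13³, so L = 13.

13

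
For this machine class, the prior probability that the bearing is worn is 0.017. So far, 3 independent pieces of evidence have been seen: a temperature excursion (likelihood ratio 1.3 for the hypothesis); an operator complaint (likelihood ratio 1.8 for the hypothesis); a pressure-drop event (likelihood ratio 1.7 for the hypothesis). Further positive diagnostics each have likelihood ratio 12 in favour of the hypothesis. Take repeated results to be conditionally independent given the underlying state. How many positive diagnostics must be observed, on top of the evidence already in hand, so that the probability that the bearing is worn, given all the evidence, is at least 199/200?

4

Prior odds = 0.017/0.983 = 17/983.
Combined Bayes factor of the evidence already in hand = 1.3 × 1.8 × 1.7 = 3.978.
Odds after that evidence = (17/983) × 3.978 = 33813/491500.
Target odds = 0.995/0.005 = 199.
Need 12ⁿ ≥ 199 ÷ (33813/491500) = 97808500/33813.
12³ = 1728 falls short of 97808500/33813 but 12⁴ = 20736 reaches it, so n = 4.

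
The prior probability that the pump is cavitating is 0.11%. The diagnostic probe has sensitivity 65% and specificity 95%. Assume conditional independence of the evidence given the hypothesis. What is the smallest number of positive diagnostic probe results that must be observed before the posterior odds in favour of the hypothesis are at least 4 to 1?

Prior odds = 0.0011/0.9989 = 11/9989.
False-positive rate = 1 − 0.95 = 0.05; likelihood ratio of a positive = 0.65/0.05 = 13.
Target odds = 4.
Require 13ⁿ ≥ 4 ÷ (11/9989) = 39956/11.
13³ = 2197 falls short of 39956/11 but 13⁴ = 28561 reaches it, so n = 4.

4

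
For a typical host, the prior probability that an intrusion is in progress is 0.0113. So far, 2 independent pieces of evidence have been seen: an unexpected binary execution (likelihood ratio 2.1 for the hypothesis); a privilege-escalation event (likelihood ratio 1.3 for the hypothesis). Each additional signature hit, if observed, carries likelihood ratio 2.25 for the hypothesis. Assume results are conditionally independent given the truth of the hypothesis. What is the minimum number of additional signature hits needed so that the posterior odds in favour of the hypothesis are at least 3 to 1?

Prior odds = 0.0113/0.9887 = 113/9887.
Combined Bayes factor of the evidence already in hand = 2.1 × 1.3 = 2.73.
Odds after that evidence = (113/9887) × 2.73 = 30849/988700.
Target odds = 3.
Need 2.25ⁿ ≥ 3 ÷ (30849/988700) = 988700/10283.
2.25⁵ = 59049/1024 falls short of 988700/10283 but 2.25⁶ = 531441/4096 reaches it, so n = 6.

6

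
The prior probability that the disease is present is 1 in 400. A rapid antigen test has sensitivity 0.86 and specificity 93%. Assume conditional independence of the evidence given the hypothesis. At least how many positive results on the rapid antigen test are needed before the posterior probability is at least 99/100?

Prior odds: 0.0025 ÷ 0.9975 = 1/399.
False-positive rate = 1 − 0.93 = 0.07; likelihood ratio of a positive = 0.86/0.07 = 86/7.
Target posterior odds = 0.99/0.01 = 99.
Need (1/399) × (86/7)ⁿ ≥ 99, i.e. (86/7)ⁿ ≥ 39501.
(86/7)⁴ = 54700816/2401 falls short of 39501 but (86/7)⁵ ≈279899 reaches it, so n = 5.

5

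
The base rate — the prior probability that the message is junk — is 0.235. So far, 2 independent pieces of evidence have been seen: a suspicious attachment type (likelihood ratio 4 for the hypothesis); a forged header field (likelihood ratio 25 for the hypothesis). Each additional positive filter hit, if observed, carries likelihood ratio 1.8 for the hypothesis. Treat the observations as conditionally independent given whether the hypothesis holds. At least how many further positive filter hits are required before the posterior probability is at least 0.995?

4

Prior odds = 0.235/0.765 = 47/153.
Combined Bayes factor of the evidence already in hand = 4 × 25 = 100.
Odds after that evidence = (47/153) × 100 = 4700/153.
Target odds = 0.995/0.005 = 199.
Need 1.8ⁿ ≥ 199 ÷ (4700/153) = 30447/4700.
1.8³ = 5.832 falls short of 30447/4700 but 1.8⁴ = 10.4976 reaches it, so n = 4.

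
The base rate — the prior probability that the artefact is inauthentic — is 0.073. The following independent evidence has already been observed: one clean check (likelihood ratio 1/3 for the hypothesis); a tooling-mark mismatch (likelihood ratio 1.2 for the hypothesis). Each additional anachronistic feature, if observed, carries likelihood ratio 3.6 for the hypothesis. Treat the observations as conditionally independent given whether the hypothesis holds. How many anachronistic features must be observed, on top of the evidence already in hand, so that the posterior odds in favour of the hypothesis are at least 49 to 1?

6

Prior odds = 0.073/0.927 = 73/927.
Combined Bayes factor of the evidence already in hand = (1/3) × 1.2 = 0.4.
Odds after that evidence = (73/927) × 0.4 = 146/4635.
Target odds = 49.
Need 3.6ⁿ ≥ 49 ÷ (146/4635) = 227115/146.
3.6⁵ = 604.66176 falls short of 227115/146 but 3.6⁶ = 34012224/15625 reaches it, so n = 6.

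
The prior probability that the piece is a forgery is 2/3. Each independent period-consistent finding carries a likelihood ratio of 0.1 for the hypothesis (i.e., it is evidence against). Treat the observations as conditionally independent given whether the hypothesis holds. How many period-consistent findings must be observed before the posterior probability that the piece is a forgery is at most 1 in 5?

Prior odds = (2/3)/(1/3) = 2.
Likelihood ratio per period-consistent finding = 0.1.
Target odds: 0.2 ÷ 0.8 = 0.25.
Require 0.1ⁿ ≤ 0.25 ÷ 2 = 0.125.
0.1¹ = 0.1, which is already at or below the required 0.125; so n = 1.

1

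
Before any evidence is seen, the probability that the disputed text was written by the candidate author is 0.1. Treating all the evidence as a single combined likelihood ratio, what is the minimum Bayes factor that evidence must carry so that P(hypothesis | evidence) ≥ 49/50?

Prior odds = 0.1/0.9 = 1/9.
Target odds = 0.98/0.02 = 49.
Required Bayes factor = 49 ÷ (1/9) = 441.

441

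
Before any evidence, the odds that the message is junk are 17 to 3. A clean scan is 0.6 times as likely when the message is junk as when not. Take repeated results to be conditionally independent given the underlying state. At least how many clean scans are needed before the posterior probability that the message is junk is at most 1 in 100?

13

Prior odds = 17/3.
Likelihood ratio per clean scan = 0.6.
Target odds: 0.01 ÷ 0.99 = 1/99.
Need (17/3) × 0.6ⁿ ≤ 1/99, i.e. 0.6ⁿ ≤ 1/561.
0.6¹² = 531441/244140625 is still above 1/561 but 0.6¹³ ≈0.00130607 is at or below it, so n = 13.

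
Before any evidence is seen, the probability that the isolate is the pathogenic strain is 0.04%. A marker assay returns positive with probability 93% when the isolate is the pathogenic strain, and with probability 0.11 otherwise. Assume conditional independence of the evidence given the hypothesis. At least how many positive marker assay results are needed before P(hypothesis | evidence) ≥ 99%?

Prior odds = 0.0004/0.9996 = 1/2499.
Likelihood ratio of a positive result = 0.93/0.11 = 93/11.
Target odds: 0.99 ÷ 0.01 = 99.
Need (1/2499) × (93/11)ⁿ ≥ 99, i.e. (93/11)ⁿ ≥ 247401.
(93/11)⁵ ≈43196.8 falls short of 247401 but (93/11)⁶ ≈365209 reaches it, so n = 6.

6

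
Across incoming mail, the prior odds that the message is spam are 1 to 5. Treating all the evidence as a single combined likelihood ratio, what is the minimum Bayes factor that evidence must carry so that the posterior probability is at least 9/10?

45

Prior odds = 0.2.
Target odds = 0.9/0.1 = 9.
Required Bayes factor = 9 ÷ 0.2 = 45.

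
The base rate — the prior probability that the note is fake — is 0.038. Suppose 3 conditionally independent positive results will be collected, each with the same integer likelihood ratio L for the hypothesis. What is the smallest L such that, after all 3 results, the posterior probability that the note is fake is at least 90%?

Prior odds = 0.038/0.962 = 19/481.
Target odds = 0.9/0.1 = 9.
Need L³ ≥ 9 ÷ (19/481) = 4329/19.
6³ = 216 < 4329/19 ≤ 343 = 7³, so L = 7.

7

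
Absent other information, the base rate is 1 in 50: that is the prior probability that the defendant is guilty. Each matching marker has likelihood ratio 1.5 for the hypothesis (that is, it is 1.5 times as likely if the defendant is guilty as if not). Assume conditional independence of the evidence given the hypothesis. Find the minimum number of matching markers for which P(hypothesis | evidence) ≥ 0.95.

17

Prior odds: 0.02 ÷ 0.98 = 1/49.
Likelihood ratio per matching marker = 1.5.
Target odds: 0.95 ÷ 0.05 = 19.
Need (1/49) × 1.5ⁿ ≥ 19, i.e. 1.5ⁿ ≥ 931.
1.5¹⁶ = 43046721/65536 falls short of 931 but 1.5¹⁷ = 129140163/131072 reaches it, so n = 17.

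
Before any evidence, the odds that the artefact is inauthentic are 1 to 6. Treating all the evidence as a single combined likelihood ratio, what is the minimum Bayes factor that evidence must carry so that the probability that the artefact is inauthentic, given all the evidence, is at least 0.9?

54

Prior odds = 1/6.
Target odds = 0.9/0.1 = 9.
Required Bayes factor = 9 ÷ (1/6) = 54.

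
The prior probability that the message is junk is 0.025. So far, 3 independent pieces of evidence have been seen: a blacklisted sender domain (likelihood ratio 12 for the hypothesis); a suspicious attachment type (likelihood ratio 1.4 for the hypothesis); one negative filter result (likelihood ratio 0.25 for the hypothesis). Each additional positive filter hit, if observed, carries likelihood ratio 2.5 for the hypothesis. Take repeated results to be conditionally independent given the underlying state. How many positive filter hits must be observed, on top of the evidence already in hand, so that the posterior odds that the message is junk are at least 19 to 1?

Prior odds = 0.025/0.975 = 1/39.
Combined Bayes factor of the evidence already in hand = 12 × 1.4 × 0.25 = 4.2.
Odds after that evidence = (1/39) × 4.2 = 7/65.
Target odds = 19.
Need 2.5ⁿ ≥ 19 ÷ (7/65) = 1235/7.
2.5⁵ = 97.65625 falls short of 1235/7 but 2.5⁶ = 244.140625 reaches it, so n = 6.

6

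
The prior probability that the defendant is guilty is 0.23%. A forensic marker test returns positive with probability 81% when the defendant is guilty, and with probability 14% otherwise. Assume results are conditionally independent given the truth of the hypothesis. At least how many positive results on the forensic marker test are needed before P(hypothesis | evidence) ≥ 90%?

Prior odds = 0.0023/0.9977 = 23/9977.
Likelihood ratio of a positive result = 0.81/0.14 = 81/14.
Target odds: 0.9 ÷ 0.1 = 9.
Need (23/9977) × (81/14)ⁿ ≥ 9, i.e. (81/14)ⁿ ≥ 89793/23.
(81/14)⁴ = 43046721/38416 falls short of 89793/23 but (81/14)⁵ ≈6483.13 reaches it, so n = 5.

5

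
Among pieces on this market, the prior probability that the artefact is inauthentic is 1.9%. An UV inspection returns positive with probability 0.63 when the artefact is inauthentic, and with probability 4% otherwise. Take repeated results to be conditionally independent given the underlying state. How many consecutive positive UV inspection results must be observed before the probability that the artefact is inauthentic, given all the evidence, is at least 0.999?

Prior odds = 0.019/0.981 = 19/981.
Likelihood ratio of a positive result = 0.63/0.04 = 15.75.
Target posterior odds = 0.999/0.001 = 999.
Require 15.75ⁿ ≥ 999 ÷ (19/981) = 980019/19.
15.75³ = 3906.984375 falls short of 980019/19 but 15.75⁴ = 15752961/256 reaches it, so n = 4.

4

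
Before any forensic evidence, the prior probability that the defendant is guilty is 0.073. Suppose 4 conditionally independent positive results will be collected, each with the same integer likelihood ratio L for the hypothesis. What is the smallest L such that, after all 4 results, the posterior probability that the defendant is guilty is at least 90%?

Prior odds = 0.073/0.927 = 73/927.
Target odds = 0.9/0.1 = 9.
Need L⁴ ≥ 9 ÷ (73/927) = 8343/73.
3⁴ = 81 < 8343/73 ≤ 256 = 4⁴, so L = 4.

4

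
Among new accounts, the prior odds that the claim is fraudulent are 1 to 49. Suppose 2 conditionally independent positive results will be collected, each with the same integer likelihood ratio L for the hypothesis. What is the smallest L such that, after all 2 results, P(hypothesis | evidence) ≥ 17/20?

Prior odds = 1/49.
Target odds = 0.85/0.15 = 17/3.
Need L² ≥ 17/3 ÷ (1/49) = 833/3.
16² = 256 < 833/3 ≤ 289 = 17², so L = 17.

17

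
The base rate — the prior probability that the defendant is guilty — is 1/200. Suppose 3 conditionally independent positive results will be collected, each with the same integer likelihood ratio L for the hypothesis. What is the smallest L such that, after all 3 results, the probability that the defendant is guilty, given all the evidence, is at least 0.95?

16

Prior odds = 0.005/0.995 = 1/199.
Target odds = 0.95/0.05 = 19.
Need L³ ≥ 19 ÷ (1/199) = 3781.
15³ = 3375 < 3781 ≤ 4096 = 16³, so L = 16.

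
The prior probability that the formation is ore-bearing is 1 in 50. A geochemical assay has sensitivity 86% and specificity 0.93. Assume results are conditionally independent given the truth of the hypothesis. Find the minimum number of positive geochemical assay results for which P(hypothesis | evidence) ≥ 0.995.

Prior odds = 0.02/0.98 = 1/49.
False-positive rate = 1 − 0.93 = 0.07; likelihood ratio of a positive = 0.86/0.07 = 86/7.
Target posterior odds = 0.995/0.005 = 199.
Need (1/49) × (86/7)ⁿ ≥ 199, i.e. (86/7)ⁿ ≥ 9751.
(86/7)³ = 636056/343 falls short of 9751 but (86/7)⁴ = 54700816/2401 reaches it, so n = 4.

4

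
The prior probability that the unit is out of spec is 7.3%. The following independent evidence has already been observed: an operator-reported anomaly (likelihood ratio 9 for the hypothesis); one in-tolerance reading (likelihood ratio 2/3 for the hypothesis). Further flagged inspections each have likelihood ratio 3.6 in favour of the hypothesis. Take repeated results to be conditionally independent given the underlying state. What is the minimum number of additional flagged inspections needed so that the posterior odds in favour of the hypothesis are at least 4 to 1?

2

Prior odds = 0.073/0.927 = 73/927.
Combined Bayes factor of the evidence already in hand = 9 × (2/3) = 6.
Odds after that evidence = (73/927) × 6 = 146/309.
Target odds = 4.
Need 3.6ⁿ ≥ 4 ÷ (146/309) = 618/73.
3.6¹ = 3.6 falls short of 618/73 but 3.6² = 12.96 reaches it, so n = 2.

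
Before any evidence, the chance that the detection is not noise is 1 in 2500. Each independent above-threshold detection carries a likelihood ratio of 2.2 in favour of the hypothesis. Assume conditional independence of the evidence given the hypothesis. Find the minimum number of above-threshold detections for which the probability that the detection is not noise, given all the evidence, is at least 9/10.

Prior odds: 0.0004 ÷ 0.9996 = 1/2499.
Likelihood ratio per above-threshold detection = 2.2.
Target odds: 0.9 ÷ 0.1 = 9.
Require 2.2ⁿ ≥ 9 ÷ (1/2499) = 22491.
2.2¹² ≈12855 falls short of 22491 but 2.2¹³ ≈28281 reaches it, so n = 13.

13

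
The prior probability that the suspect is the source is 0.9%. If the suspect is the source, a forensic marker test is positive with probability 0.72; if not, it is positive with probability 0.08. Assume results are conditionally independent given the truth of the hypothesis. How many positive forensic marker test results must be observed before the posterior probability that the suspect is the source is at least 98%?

Prior odds = 0.009/0.991 = 9/991.
Likelihood ratio of a positive = 0.72/0.08 = 9.
Target posterior odds = 0.98/0.02 = 49.
Need (9/991) × 9ⁿ ≥ 49, i.e. 9ⁿ ≥ 48559/9.
9³ = 729 falls short of 48559/9 but 9⁴ = 6561 reaches it, so n = 4.

4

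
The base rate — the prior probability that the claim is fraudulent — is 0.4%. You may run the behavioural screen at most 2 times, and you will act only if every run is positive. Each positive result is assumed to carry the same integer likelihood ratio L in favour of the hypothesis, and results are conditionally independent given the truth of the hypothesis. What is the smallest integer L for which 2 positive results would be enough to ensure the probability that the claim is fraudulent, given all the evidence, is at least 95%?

Prior odds = 0.004/0.996 = 1/249.
Target odds = 0.95/0.05 = 19.
Need L² ≥ 19 ÷ (1/249) = 4731.
68² = 4624 < 4731 ≤ 4761 = 69², so L = 69.

69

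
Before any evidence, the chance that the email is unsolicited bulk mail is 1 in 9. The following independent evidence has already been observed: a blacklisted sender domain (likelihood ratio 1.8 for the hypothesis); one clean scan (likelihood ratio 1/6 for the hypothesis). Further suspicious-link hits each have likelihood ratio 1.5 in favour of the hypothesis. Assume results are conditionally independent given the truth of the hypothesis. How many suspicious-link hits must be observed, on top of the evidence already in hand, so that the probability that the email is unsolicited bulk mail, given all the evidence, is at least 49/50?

Prior odds = (1/9)/(8/9) = 0.125.
Combined Bayes factor of the evidence already in hand = 1.8 × (1/6) = 0.3.
Odds after that evidence = 0.125 × 0.3 = 0.0375.
Target odds = 0.98/0.02 = 49.
Need 1.5ⁿ ≥ 49 ÷ 0.0375 = 3920/3.
1.5¹⁷ = 129140163/131072 falls short of 3920/3 but 1.5¹⁸ = 387420489/262144 reaches it, so n = 18.

18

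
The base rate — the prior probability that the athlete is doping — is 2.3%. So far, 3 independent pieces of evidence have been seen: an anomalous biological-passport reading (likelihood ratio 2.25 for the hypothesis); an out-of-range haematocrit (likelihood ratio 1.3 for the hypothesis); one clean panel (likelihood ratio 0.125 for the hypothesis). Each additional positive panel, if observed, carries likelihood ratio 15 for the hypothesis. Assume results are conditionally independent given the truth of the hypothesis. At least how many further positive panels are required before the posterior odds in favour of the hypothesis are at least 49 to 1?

4

Prior odds = 0.023/0.977 = 23/977.
Combined Bayes factor of the evidence already in hand = 2.25 × 1.3 × 0.125 = 0.365625.
Odds after that evidence = (23/977) × 0.365625 = 2691/312640.
Target odds = 49.
Need 15ⁿ ≥ 49 ÷ (2691/312640) = 15319360/2691.
15³ = 3375 falls short of 15319360/2691 but 15⁴ = 50625 reaches it, so n = 4.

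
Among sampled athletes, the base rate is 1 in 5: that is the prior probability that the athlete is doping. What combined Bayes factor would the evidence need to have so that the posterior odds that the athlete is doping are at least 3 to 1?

12

Prior odds = 0.2/0.8 = 0.25.
Target odds = 3.
Required Bayes factor = 3 ÷ 0.25 = 12.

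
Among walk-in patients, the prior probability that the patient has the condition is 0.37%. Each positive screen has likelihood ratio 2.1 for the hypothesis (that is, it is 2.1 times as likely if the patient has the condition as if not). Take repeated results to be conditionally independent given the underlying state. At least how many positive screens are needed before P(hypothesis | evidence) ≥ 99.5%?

15

Prior odds = 0.0037/0.9963 = 37/9963.
Likelihood ratio per positive screen = 2.1.
Target posterior odds = 0.995/0.005 = 199.
Need (37/9963) × 2.1ⁿ ≥ 199, i.e. 2.1ⁿ ≥ 1982637/37.
2.1¹⁴ ≈32439.2 falls short of 1982637/37 but 2.1¹⁵ ≈68122.3 reaches it, so n = 15.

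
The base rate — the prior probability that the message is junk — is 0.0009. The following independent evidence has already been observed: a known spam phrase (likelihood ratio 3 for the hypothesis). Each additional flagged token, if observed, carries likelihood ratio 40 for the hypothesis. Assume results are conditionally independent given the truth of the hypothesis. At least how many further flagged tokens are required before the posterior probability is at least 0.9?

Prior odds = 0.0009/0.9991 = 9/9991.
Bayes factor of the evidence already in hand = 3.
Odds after that evidence = (9/9991) × 3 = 27/9991.
Target odds = 0.9/0.1 = 9.
Need 40ⁿ ≥ 9 ÷ (27/9991) = 9991/3.
40² = 1600 falls short of 9991/3 but 40³ = 64000 reaches it, so n = 3.

3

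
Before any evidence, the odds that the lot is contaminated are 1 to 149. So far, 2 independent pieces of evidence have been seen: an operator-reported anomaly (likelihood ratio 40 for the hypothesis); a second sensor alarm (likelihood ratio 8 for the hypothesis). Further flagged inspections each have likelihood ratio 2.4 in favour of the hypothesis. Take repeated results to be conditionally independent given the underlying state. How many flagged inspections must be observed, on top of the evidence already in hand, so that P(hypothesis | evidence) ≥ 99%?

Prior odds = 1/149.
Combined Bayes factor of the evidence already in hand = 40 × 8 = 320.
Odds after that evidence = (1/149) × 320 = 320/149.
Target odds = 0.99/0.01 = 99.
Need 2.4ⁿ ≥ 99 ÷ (320/149) = 46.096875.
2.4⁴ = 33.1776 falls short of 46.096875 but 2.4⁵ = 79.62624 reaches it, so n = 5.

5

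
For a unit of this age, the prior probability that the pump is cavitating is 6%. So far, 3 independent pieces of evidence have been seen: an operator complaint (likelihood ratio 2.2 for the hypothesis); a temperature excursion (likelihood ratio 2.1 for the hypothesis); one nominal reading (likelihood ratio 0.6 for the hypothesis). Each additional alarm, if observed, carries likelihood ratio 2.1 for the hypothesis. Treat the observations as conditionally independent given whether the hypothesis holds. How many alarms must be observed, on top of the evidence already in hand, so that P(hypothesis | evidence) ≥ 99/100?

Prior odds = 0.06/0.94 = 3/47.
Combined Bayes factor of the evidence already in hand = 2.2 × 2.1 × 0.6 = 2.772.
Odds after that evidence = (3/47) × 2.772 = 2079/11750.
Target odds = 0.99/0.01 = 99.
Need 2.1ⁿ ≥ 99 ÷ (2079/11750) = 11750/21.
2.1⁸ ≈378.229 falls short of 11750/21 but 2.1⁹ ≈794.28 reaches it, so n = 9.

9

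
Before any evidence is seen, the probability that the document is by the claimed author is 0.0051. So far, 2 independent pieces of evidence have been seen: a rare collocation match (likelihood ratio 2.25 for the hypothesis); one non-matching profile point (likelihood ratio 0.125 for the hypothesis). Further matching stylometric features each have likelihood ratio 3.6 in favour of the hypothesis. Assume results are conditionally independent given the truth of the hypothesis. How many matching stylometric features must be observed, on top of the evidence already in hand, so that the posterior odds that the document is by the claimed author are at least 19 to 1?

Prior odds = 0.0051/0.9949 = 51/9949.
Combined Bayes factor of the evidence already in hand = 2.25 × 0.125 = 0.28125.
Odds after that evidence = (51/9949) × 0.28125 = 459/318368.
Target odds = 19.
Need 3.6ⁿ ≥ 19 ÷ (459/318368) = 6048992/459.
3.6⁷ = 612220032/78125 falls short of 6048992/459 but 3.6⁸ ≈28211.1 reaches it, so n = 8.

8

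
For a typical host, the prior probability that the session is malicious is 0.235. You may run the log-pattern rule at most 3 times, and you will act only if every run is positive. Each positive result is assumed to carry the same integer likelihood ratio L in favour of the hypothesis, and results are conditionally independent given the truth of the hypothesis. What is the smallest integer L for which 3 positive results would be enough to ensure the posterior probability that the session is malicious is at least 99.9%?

15

Prior odds = 0.235/0.765 = 47/153.
Target odds = 0.999/0.001 = 999.
Need L³ ≥ 999 ÷ (47/153) = 152847/47.
14³ = 2744 < 152847/47 ≤ 3375 = 15³, so L = 15.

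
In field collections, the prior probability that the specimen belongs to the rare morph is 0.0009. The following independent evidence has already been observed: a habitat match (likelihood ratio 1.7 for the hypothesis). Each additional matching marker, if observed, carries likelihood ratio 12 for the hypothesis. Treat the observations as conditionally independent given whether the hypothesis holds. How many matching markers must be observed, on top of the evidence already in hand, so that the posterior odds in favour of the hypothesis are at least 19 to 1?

Prior odds = 0.0009/0.9991 = 9/9991.
Bayes factor of the evidence already in hand = 1.7.
Odds after that evidence = (9/9991) × 1.7 = 153/99910.
Target odds = 19.
Need 12ⁿ ≥ 19 ÷ (153/99910) = 1898290/153.
12³ = 1728 falls short of 1898290/153 but 12⁴ = 20736 reaches it, so n = 4.

4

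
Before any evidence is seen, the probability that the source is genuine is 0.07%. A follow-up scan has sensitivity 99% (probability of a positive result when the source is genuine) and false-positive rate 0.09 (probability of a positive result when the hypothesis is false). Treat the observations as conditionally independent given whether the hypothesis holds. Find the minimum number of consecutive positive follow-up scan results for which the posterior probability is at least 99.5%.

6

Prior odds: 0.0007 ÷ 0.9993 = 7/9993.
Likelihood ratio of a positive result = 0.99/0.09 = 11.
Target posterior odds = 0.995/0.005 = 199.
Require 11ⁿ ≥ 199 ÷ (7/9993) = 1988607/7.
11⁵ = 161051 falls short of 1988607/7 but 11⁶ = 1771561 reaches it, so n = 6.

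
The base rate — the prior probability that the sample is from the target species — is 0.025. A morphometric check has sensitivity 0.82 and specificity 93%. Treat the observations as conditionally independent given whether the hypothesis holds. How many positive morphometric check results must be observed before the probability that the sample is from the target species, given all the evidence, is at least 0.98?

Prior odds: 0.025 ÷ 0.975 = 1/39.
False-positive rate = 1 − 0.93 = 0.07; likelihood ratio of a positive = 0.82/0.07 = 82/7.
Target posterior odds = 0.98/0.02 = 49.
Need (1/39) × (82/7)ⁿ ≥ 49, i.e. (82/7)ⁿ ≥ 1911.
(82/7)³ = 551368/343 falls short of 1911 but (82/7)⁴ = 45212176/2401 reaches it, so n = 4.

4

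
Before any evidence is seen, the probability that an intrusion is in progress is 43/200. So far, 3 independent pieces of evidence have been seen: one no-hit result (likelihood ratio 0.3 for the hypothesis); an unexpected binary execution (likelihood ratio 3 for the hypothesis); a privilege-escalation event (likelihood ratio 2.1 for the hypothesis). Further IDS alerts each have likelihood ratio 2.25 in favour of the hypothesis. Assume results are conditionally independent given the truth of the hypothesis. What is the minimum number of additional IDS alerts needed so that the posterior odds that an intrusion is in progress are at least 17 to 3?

Prior odds = 0.215/0.785 = 43/157.
Combined Bayes factor of the evidence already in hand = 0.3 × 3 × 2.1 = 1.89.
Odds after that evidence = (43/157) × 1.89 = 8127/15700.
Target odds = 17/3.
Need 2.25ⁿ ≥ 17/3 ÷ (8127/15700) = 266900/24381.
2.25² = 5.0625 falls short of 266900/24381 but 2.25³ = 11.390625 reaches it, so n = 3.

3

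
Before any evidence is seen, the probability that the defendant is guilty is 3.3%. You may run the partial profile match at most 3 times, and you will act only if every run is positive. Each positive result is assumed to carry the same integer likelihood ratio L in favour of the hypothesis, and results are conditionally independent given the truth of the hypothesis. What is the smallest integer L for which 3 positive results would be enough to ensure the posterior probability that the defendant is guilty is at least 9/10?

7

Prior odds = 0.033/0.967 = 33/967.
Target odds = 0.9/0.1 = 9.
Need L³ ≥ 9 ÷ (33/967) = 2901/11.
6³ = 216 < 2901/11 ≤ 343 = 7³, so L = 7.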